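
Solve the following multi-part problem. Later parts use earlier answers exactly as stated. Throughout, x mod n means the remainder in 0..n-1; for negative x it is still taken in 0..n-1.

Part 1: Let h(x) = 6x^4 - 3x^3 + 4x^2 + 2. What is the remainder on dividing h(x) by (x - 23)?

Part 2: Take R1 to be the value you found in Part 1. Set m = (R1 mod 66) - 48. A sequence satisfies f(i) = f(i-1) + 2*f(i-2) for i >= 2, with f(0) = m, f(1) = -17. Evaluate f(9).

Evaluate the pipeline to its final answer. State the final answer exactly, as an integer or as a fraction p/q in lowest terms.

-9537

Part 1: remainder = value at the root: 6*(23)^4 - 3*(23)^3 + 4*(23)^2 + 2 = (1679046) + (-36501) + (2116) + (2) = 1644663; answer 1644663
Part 2: R1 = 1644663; m = -39; f(2) = 1*(-17) + 2*(-39) = -95; iterating: f(2)=-95, f(3)=-129, f(4)=-319, f(5)=-577, f(6)=-1215, f(7)=-2369, f(8)=-4799, f(9)=-9537; answer -9537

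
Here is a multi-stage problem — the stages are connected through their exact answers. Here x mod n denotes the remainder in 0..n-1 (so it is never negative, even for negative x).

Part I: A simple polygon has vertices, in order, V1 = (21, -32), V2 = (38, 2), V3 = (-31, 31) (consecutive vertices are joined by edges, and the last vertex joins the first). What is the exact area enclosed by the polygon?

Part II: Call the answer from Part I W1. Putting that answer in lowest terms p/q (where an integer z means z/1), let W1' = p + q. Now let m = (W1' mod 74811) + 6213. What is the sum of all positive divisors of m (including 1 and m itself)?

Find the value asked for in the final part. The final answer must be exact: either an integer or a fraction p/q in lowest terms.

19656

Part I: cross terms: (21*2 - 38*-32)=1258, (38*31 - -31*2)=1240, (-31*-32 - 21*31)=341; twice the area = |2839| = 2839; area = 2839/2; answer 2839/2
Part II: W1 = 2839/2; threaded value p + q = 2841; m = 9054; 9054 = 2 * 3^2 * 503; sigma = (1 + 2) * (1 + 3 + 9) * (1 + 503) = 3 * 13 * 504 = 19656; answer 19656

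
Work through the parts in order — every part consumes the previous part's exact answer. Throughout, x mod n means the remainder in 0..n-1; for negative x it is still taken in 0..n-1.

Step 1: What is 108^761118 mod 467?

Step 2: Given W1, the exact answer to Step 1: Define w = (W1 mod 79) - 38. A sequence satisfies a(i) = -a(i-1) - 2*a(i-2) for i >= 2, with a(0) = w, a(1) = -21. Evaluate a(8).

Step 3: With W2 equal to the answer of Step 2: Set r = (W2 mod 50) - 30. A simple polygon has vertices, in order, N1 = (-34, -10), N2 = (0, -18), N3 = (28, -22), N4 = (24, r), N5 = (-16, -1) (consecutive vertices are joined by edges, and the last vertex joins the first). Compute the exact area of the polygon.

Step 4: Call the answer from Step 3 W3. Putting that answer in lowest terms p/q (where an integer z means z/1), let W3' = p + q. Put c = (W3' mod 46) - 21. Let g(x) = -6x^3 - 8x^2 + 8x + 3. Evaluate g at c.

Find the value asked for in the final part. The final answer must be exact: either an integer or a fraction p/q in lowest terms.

-2391

Step 1: squarings mod 467: 108^1=108, 108^2=456, 108^4=121, 108^8=164, 108^16=277, 108^32=141, 108^64=267, 108^128=305, 108^256=92, 108^512=58, 108^1024=95, 108^2048=152, 108^4096=221, 108^8192=273, 108^16384=276, 108^32768=55, 108^65536=223, 108^131072=227, 108^262144=159, 108^524288=63; 108^761118 = 108^2 * 108^4 * 108^8 * 108^16 * 108^256 * 108^1024 * 108^2048 * 108^4096 * 108^32768 * 108^65536 * 108^131072 * 108^524288 = 100 (mod 467); answer 100
Step 2: W1 = 100; w = -17; a(2) = -1*(-21) - 2*(-17) = 55; iterating: a(2)=55, a(3)=-13, a(4)=-97, a(5)=123, a(6)=71, a(7)=-317, a(8)=175; answer 175
Step 3: W2 = 175; r = -5; cross terms: (-34*-18 - 0*-10)=612, (0*-22 - 28*-18)=504, (28*-5 - 24*-22)=388, (24*-1 - -16*-5)=-104, (-16*-10 - -34*-1)=126; twice the area = |1526| = 1526; area = 763; answer 763
Step 4: W3 = 763; threaded value p + q = 764; c = 7; -6*(7)^3 - 8*(7)^2 + 8*(7)^1 + 3 = (-2058) + (-392) + (56) + (3) = -2391; answer -2391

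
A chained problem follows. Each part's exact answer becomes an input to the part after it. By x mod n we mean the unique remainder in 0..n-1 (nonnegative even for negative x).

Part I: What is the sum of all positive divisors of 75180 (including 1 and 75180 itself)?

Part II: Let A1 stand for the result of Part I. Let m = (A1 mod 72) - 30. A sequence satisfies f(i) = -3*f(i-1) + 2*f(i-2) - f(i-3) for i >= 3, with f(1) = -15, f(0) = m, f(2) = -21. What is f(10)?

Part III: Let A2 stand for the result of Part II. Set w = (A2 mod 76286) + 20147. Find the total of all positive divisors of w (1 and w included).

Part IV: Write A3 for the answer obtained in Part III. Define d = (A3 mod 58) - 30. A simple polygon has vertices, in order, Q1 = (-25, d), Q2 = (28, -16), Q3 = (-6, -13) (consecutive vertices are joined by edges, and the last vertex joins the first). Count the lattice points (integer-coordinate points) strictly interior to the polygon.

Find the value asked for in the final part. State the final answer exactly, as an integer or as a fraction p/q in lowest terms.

Part I: 75180 = 2^2 * 3 * 5 * 7 * 179; sigma = (1 + 2 + 4) * (1 + 3) * (1 + 5) * (1 + 7) * (1 + 179) = 7 * 4 * 6 * 8 * 180 = 241920; answer 241920
Part II: A1 = 241920; m = -30; f(3) = -3*(-21) + 2*(-15) - 1*(-30) = 63; iterating: f(3)=63, f(4)=-216, f(5)=795, f(6)=-2880, f(7)=10446, f(8)=-37893, f(9)=137451, f(10)=-498585; answer -498585
Part III: A2 = -498585; w = 55564; 55564 = 2^2 * 29 * 479; sigma = (1 + 2 + 4) * (1 + 29) * (1 + 479) = 7 * 30 * 480 = 100800; answer 100800
Part IV: A3 = 100800; d = 24; cross terms: (-25*-16 - 28*24)=-272, (28*-13 - -6*-16)=-460, (-6*24 - -25*-13)=-469; twice the area = |-1201| = 1201; area = 1201/2; boundary points = 1 + 1 + 1 = 3; strictly interior points = area - boundary/2 + 1 = 600; answer 600

600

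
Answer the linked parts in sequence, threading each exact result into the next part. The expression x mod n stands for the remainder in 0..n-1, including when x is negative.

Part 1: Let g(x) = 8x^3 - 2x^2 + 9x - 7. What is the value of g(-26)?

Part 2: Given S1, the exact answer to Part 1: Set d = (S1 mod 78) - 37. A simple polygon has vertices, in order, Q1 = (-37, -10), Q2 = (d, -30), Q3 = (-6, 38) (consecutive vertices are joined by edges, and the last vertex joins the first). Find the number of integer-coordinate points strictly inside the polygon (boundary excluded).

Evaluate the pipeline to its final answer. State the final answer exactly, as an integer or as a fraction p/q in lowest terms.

Part 1: 8*(-26)^3 - 2*(-26)^2 + 9*(-26)^1 - 7 = (-140608) + (-1352) + (-234) + (-7) = -142201; answer -142201
Part 2: S1 = -142201; d = 34; cross terms: (-37*-30 - 34*-10)=1450, (34*38 - -6*-30)=1112, (-6*-10 - -37*38)=1466; twice the area = |4028| = 4028; area = 2014; boundary points = 1 + 4 + 1 = 6; strictly interior points = area - boundary/2 + 1 = 2012; answer 2012

2012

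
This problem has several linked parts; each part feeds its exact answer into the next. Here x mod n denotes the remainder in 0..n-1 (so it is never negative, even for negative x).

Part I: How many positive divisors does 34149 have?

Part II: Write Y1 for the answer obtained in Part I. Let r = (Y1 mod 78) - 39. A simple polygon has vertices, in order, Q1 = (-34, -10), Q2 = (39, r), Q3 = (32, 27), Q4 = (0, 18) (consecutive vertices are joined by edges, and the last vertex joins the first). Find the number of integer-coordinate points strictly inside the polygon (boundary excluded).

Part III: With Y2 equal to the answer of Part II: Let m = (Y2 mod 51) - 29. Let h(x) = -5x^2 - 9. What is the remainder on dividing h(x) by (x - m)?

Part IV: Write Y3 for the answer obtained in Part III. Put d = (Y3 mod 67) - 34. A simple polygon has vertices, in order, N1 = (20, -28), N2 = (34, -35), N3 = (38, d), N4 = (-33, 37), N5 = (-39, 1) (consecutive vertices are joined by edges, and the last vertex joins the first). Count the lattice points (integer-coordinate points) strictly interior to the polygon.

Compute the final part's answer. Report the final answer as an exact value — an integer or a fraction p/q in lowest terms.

1790

Part I: 34149 = 3 * 11383; number of divisors = (1+1) * (1+1) = 4; answer 4
Part II: Y1 = 4; r = -35; cross terms: (-34*-35 - 39*-10)=1580, (39*27 - 32*-35)=2173, (32*18 - 0*27)=576, (0*-10 - -34*18)=612; twice the area = |4941| = 4941; area = 4941/2; boundary points = 1 + 1 + 1 + 2 = 5; strictly interior points = area - boundary/2 + 1 = 2469; answer 2469
Part III: Y2 = 2469; m = -8; remainder = value at the root: -5*(-8)^2 - 9 = (-320) + (-9) = -329; answer -329
Part IV: Y3 = -329; d = -28; cross terms: (20*-35 - 34*-28)=252, (34*-28 - 38*-35)=378, (38*37 - -33*-28)=482, (-33*1 - -39*37)=1410, (-39*-28 - 20*1)=1072; twice the area = |3594| = 3594; area = 1797; boundary points = 7 + 1 + 1 + 6 + 1 = 16; strictly interior points = area - boundary/2 + 1 = 1790; answer 1790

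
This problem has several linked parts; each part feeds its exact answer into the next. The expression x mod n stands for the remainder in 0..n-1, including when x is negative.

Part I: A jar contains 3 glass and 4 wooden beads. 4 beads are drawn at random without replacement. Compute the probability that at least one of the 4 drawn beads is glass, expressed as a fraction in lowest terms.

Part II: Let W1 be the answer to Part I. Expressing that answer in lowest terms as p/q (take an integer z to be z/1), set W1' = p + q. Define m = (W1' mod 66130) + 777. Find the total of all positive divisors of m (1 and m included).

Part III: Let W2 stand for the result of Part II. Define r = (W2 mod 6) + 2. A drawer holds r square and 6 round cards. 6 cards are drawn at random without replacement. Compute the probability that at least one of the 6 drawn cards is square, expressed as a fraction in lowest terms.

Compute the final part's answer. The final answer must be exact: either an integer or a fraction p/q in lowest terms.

27/28

Part I: total draws C(7,4) = 35; complement C(4,4) = 1; favorable 35 - 1 = 34; P = 34/35; answer 34/35
Part II: W1 = 34/35; threaded value p + q = 69; m = 846; 846 = 2 * 3^2 * 47; sigma = (1 + 2) * (1 + 3 + 9) * (1 + 47) = 3 * 13 * 48 = 1872; answer 1872
Part III: W2 = 1872; r = 2; total draws C(8,6) = 28; complement C(6,6) = 1; favorable 28 - 1 = 27; P = 27/28; answer 27/28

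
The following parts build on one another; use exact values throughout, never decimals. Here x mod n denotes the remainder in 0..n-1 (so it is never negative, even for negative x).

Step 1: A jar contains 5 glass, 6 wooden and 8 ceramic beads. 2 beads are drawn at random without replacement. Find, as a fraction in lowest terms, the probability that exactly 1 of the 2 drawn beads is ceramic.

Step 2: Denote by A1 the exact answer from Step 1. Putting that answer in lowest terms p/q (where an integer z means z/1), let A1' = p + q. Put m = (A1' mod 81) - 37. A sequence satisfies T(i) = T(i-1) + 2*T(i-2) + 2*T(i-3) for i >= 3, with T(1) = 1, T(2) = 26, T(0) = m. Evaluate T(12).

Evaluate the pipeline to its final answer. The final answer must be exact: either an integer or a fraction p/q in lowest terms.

18364

Step 1: total draws C(19,2) = 171; favorable C(8,1)*C(11,1) = 88; P = 88/171; answer 88/171
Step 2: A1 = 88/171; threaded value p + q = 259; m = -21; T(3) = 1*(26) + 2*(1) + 2*(-21) = -14; iterating: T(3)=-14, T(4)=40, T(5)=64, T(6)=116, T(7)=324, T(8)=684, T(9)=1564, T(10)=3580, T(11)=8076, T(12)=18364; answer 18364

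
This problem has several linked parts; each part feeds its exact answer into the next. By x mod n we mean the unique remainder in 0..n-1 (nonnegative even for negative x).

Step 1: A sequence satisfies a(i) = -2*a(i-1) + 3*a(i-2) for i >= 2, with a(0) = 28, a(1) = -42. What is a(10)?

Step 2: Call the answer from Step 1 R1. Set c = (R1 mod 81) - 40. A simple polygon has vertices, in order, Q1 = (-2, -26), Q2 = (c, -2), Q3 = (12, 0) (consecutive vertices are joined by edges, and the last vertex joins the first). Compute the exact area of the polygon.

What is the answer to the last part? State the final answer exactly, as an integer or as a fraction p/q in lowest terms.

1

Step 1: a(2) = -2*(-42) + 3*(28) = 168; iterating: a(2)=168, a(3)=-462, a(4)=1428, a(5)=-4242, a(6)=12768, a(7)=-38262, a(8)=114828, a(9)=-344442, a(10)=1033368; answer 1033368
Step 2: R1 = 1033368; c = 11; cross terms: (-2*-2 - 11*-26)=290, (11*0 - 12*-2)=24, (12*-26 - -2*0)=-312; twice the area = |2| = 2; area = 1; answer 1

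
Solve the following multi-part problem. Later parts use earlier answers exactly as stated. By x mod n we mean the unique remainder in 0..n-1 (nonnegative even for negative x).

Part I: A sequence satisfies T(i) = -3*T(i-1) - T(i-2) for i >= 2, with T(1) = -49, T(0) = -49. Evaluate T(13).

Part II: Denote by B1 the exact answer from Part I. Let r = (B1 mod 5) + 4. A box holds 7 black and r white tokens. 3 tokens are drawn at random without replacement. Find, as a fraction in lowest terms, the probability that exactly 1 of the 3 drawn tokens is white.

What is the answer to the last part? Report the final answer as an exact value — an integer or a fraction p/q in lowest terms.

Part I: T(2) = -3*(-49) - 1*(-49) = 196; iterating: T(2)=196, T(3)=-539, T(4)=1421, T(5)=-3724, T(6)=9751, T(7)=-25529, T(8)=66836, T(9)=-174979, T(10)=458101, T(11)=-1199324, T(12)=3139871, T(13)=-8220289; answer -8220289
Part II: B1 = -8220289; r = 5; total draws C(12,3) = 220; favorable C(5,1)*C(7,2) = 105; P = 21/44; answer 21/44

21/44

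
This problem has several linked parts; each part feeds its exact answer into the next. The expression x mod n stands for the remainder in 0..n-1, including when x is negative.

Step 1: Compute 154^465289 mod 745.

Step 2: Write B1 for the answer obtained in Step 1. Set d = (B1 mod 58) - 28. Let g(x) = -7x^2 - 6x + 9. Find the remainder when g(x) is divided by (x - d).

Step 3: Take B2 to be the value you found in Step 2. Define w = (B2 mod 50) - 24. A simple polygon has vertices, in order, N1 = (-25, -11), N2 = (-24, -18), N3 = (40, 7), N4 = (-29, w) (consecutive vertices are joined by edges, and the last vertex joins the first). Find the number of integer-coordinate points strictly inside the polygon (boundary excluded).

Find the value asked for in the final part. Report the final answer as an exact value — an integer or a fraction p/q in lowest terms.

1116

Step 1: squarings mod 745: 154^1=154, 154^2=621, 154^4=476, 154^8=96, 154^16=276, 154^32=186, 154^64=326, 154^128=486, 154^256=31, 154^512=216, 154^1024=466, 154^2048=361, 154^4096=691, 154^8192=681, 154^16384=371, 154^32768=561, 154^65536=331, 154^131072=46, 154^262144=626; 154^465289 = 154^1 * 154^8 * 154^128 * 154^256 * 154^2048 * 154^4096 * 154^65536 * 154^131072 * 154^262144 = 464 (mod 745); answer 464
Step 2: B1 = 464; d = -28; remainder = value at the root: -7*(-28)^2 - 6*(-28)^1 + 9 = (-5488) + (168) + (9) = -5311; answer -5311
Step 3: B2 = -5311; w = 15; cross terms: (-25*-18 - -24*-11)=186, (-24*7 - 40*-18)=552, (40*15 - -29*7)=803, (-29*-11 - -25*15)=694; twice the area = |2235| = 2235; area = 2235/2; boundary points = 1 + 1 + 1 + 2 = 5; strictly interior points = area - boundary/2 + 1 = 1116; answer 1116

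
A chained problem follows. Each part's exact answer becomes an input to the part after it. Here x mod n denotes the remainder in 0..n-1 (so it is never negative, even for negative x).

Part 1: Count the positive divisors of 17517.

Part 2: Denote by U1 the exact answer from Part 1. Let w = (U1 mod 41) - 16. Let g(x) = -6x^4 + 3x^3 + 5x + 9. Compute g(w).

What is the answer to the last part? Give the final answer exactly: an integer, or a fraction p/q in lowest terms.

Part 1: 17517 = 3 * 5839; number of divisors = (1+1) * (1+1) = 4; answer 4
Part 2: U1 = 4; w = -12; -6*(-12)^4 + 3*(-12)^3 + 5*(-12)^1 + 9 = (-124416) + (-5184) + (-60) + (9) = -129651; answer -129651

-129651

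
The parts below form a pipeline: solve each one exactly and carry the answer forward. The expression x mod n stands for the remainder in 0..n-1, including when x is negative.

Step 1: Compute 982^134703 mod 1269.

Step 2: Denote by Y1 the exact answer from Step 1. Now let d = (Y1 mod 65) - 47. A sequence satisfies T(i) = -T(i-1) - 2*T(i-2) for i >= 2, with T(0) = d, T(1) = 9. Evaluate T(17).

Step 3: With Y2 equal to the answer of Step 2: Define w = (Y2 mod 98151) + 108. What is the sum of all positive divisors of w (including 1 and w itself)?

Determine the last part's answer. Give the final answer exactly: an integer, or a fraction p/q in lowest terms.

672

Step 1: squarings mod 1269: 982^1=982, 982^2=1153, 982^4=766, 982^8=478, 982^16=64, 982^32=289, 982^64=1036, 982^128=991, 982^256=1144, 982^512=397, 982^1024=253, 982^2048=559, 982^4096=307, 982^8192=343, 982^16384=901, 982^32768=910, 982^65536=712, 982^131072=613; 982^134703 = 982^1 * 982^2 * 982^4 * 982^8 * 982^32 * 982^512 * 982^1024 * 982^2048 * 982^131072 = 946 (mod 1269); answer 946
Step 2: Y1 = 946; d = -11; T(2) = -1*(9) - 2*(-11) = 13; iterating: T(2)=13, T(3)=-31, T(4)=5, T(5)=57, T(6)=-67, T(7)=-47, T(8)=181, T(9)=-87, T(10)=-275, T(11)=449, T(12)=101, T(13)=-999, T(14)=797, T(15)=1201, T(16)=-2795, T(17)=393; answer 393
Step 3: Y2 = 393; w = 501; 501 = 3 * 167; sigma = (1 + 3) * (1 + 167) = 4 * 168 = 672; answer 672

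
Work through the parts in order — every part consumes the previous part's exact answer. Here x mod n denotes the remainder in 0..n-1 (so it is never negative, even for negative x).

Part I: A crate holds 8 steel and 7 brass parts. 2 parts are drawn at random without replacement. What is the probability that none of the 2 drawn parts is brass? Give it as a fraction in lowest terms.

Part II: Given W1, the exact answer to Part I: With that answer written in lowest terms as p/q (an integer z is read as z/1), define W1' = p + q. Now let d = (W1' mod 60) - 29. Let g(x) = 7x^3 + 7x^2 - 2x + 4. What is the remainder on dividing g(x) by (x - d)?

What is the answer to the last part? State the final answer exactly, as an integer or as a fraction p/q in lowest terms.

-6276

Part I: total draws C(15,2) = 105; favorable C(8,2) = 28; P = 4/15; answer 4/15
Part II: W1 = 4/15; threaded value p + q = 19; d = -10; remainder = value at the root: 7*(-10)^3 + 7*(-10)^2 - 2*(-10)^1 + 4 = (-7000) + (700) + (20) + (4) = -6276; answer -6276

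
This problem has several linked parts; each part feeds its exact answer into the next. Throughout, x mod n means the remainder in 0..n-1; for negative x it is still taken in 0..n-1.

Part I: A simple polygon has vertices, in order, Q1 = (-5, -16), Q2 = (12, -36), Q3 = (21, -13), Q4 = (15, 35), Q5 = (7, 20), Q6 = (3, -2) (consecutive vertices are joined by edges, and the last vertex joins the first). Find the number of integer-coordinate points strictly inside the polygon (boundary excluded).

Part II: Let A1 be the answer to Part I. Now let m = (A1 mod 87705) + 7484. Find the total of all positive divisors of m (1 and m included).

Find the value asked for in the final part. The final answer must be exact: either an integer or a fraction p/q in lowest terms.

Part I: cross terms: (-5*-36 - 12*-16)=372, (12*-13 - 21*-36)=600, (21*35 - 15*-13)=930, (15*20 - 7*35)=55, (7*-2 - 3*20)=-74, (3*-16 - -5*-2)=-58; twice the area = |1825| = 1825; area = 1825/2; boundary points = 1 + 1 + 6 + 1 + 2 + 2 = 13; strictly interior points = area - boundary/2 + 1 = 907; answer 907
Part II: A1 = 907; m = 8391; 8391 = 3 * 2797; sigma = (1 + 3) * (1 + 2797) = 4 * 2798 = 11192; answer 11192

11192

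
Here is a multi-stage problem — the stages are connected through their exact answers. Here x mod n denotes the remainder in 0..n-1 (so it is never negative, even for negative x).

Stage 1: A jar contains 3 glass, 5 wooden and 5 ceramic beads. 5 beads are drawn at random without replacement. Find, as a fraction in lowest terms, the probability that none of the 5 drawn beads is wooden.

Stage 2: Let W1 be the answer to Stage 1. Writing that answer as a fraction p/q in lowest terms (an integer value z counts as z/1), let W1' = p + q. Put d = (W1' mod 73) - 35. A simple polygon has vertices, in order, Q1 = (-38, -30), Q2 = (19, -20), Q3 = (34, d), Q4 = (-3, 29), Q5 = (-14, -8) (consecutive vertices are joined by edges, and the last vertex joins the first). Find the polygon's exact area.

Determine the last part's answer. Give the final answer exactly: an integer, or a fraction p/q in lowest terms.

Stage 1: total draws C(13,5) = 1287; favorable C(8,5) = 56; P = 56/1287; answer 56/1287
Stage 2: W1 = 56/1287; threaded value p + q = 1343; d = -6; cross terms: (-38*-20 - 19*-30)=1330, (19*-6 - 34*-20)=566, (34*29 - -3*-6)=968, (-3*-8 - -14*29)=430, (-14*-30 - -38*-8)=116; twice the area = |3410| = 3410; area = 1705; answer 1705

1705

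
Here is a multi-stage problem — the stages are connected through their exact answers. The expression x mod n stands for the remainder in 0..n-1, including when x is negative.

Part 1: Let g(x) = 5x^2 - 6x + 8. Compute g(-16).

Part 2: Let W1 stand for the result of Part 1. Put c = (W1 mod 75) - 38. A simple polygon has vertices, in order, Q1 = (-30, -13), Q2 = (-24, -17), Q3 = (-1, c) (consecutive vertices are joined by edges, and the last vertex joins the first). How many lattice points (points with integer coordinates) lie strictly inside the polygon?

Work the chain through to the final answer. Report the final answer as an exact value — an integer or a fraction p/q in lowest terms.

84

Part 1: 5*(-16)^2 - 6*(-16)^1 + 8 = (1280) + (96) + (8) = 1384; answer 1384
Part 2: W1 = 1384; c = -4; cross terms: (-30*-17 - -24*-13)=198, (-24*-4 - -1*-17)=79, (-1*-13 - -30*-4)=-107; twice the area = |170| = 170; area = 85; boundary points = 2 + 1 + 1 = 4; strictly interior points = area - boundary/2 + 1 = 84; answer 84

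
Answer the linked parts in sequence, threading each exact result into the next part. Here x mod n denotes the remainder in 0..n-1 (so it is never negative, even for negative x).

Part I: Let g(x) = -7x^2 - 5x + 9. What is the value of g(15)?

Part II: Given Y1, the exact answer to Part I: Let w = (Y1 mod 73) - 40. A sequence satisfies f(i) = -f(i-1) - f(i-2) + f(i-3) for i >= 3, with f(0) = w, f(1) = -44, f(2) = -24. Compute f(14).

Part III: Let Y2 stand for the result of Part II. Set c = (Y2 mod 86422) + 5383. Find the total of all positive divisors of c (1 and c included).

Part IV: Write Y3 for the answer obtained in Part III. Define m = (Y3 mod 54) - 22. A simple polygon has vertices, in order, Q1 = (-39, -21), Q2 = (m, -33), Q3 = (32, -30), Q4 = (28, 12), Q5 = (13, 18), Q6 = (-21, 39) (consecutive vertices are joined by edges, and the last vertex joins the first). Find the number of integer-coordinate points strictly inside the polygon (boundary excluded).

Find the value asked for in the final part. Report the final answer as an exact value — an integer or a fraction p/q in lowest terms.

Part I: -7*(15)^2 - 5*(15)^1 + 9 = (-1575) + (-75) + (9) = -1641; answer -1641
Part II: Y1 = -1641; w = -2; f(3) = -1*(-24) - 1*(-44) + 1*(-2) = 66; iterating: f(3)=66, f(4)=-86, f(5)=-4, f(6)=156, f(7)=-238, f(8)=78, f(9)=316, f(10)=-632, f(11)=394, f(12)=554, f(13)=-1580, f(14)=1420; answer 1420
Part III: Y2 = 1420; c = 6803; 6803 is prime, so its only divisors are 1 and 6803; sigma = 1 + 6803 = 6804; answer 6804
Part IV: Y3 = 6804; m = -22; cross terms: (-39*-33 - -22*-21)=825, (-22*-30 - 32*-33)=1716, (32*12 - 28*-30)=1224, (28*18 - 13*12)=348, (13*39 - -21*18)=885, (-21*-21 - -39*39)=1962; twice the area = |6960| = 6960; area = 3480; boundary points = 1 + 3 + 2 + 3 + 1 + 6 = 16; strictly interior points = area - boundary/2 + 1 = 3473; answer 3473

3473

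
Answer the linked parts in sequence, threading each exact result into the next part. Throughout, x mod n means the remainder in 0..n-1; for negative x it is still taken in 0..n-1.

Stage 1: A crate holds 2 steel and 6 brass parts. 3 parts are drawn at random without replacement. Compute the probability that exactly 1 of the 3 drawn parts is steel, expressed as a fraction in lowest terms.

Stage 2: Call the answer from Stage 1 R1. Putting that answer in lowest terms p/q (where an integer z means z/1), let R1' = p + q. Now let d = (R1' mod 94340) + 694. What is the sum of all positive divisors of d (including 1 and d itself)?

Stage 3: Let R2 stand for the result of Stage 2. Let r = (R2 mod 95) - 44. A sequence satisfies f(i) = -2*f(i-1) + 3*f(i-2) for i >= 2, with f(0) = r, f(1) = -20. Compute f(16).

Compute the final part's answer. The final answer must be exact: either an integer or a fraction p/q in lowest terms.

Stage 1: total draws C(8,3) = 56; favorable C(2,1)*C(6,2) = 30; P = 15/28; answer 15/28
Stage 2: R1 = 15/28; threaded value p + q = 43; d = 737; 737 = 11 * 67; sigma = (1 + 11) * (1 + 67) = 12 * 68 = 816; answer 816
Stage 3: R2 = 816; r = 12; f(2) = -2*(-20) + 3*(12) = 76; iterating: f(2)=76, f(3)=-212, f(4)=652, f(5)=-1940, f(6)=5836, f(7)=-17492, f(8)=52492, f(9)=-157460, f(10)=472396, f(11)=-1417172, f(12)=4251532, f(13)=-12754580, f(14)=38263756, f(15)=-114791252, f(16)=344373772; answer 344373772

344373772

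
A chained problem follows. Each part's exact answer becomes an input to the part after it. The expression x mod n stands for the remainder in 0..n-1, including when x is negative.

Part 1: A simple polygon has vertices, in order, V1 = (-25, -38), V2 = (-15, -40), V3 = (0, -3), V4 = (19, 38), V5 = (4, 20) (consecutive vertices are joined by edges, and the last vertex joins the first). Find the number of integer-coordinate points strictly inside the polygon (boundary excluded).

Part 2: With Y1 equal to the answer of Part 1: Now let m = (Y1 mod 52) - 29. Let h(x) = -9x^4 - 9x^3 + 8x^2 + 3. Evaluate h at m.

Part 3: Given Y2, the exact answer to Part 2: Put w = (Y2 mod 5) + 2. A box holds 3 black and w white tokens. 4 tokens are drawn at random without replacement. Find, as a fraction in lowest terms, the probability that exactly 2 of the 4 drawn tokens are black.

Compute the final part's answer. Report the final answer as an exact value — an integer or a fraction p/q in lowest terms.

Part 1: cross terms: (-25*-40 - -15*-38)=430, (-15*-3 - 0*-40)=45, (0*38 - 19*-3)=57, (19*20 - 4*38)=228, (4*-38 - -25*20)=348; twice the area = |1108| = 1108; area = 554; boundary points = 2 + 1 + 1 + 3 + 29 = 36; strictly interior points = area - boundary/2 + 1 = 537; answer 537
Part 2: Y1 = 537; m = -12; -9*(-12)^4 - 9*(-12)^3 + 8*(-12)^2 + 3 = (-186624) + (15552) + (1152) + (3) = -169917; answer -169917
Part 3: Y2 = -169917; w = 5; total draws C(8,4) = 70; favorable C(3,2)*C(5,2) = 30; P = 3/7; answer 3/7

3/7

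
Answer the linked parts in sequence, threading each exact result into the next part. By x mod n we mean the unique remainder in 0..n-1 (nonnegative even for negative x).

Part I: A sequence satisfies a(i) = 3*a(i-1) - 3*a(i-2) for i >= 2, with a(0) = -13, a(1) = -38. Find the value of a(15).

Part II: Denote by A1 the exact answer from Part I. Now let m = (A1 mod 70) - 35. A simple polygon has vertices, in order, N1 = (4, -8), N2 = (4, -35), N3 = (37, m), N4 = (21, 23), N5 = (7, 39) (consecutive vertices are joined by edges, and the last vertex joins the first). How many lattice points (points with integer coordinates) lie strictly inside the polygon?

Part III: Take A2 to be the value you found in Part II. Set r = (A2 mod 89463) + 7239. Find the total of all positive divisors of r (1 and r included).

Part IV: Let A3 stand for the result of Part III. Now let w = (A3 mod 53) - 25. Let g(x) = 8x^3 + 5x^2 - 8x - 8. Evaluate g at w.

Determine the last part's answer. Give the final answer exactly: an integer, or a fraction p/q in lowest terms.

113272

Part I: a(2) = 3*(-38) - 3*(-13) = -75; iterating: a(2)=-75, a(3)=-111, a(4)=-108, a(5)=9, a(6)=351, a(7)=1026, a(8)=2025, a(9)=2997, a(10)=2916, a(11)=-243, a(12)=-9477, a(13)=-27702, a(14)=-54675, a(15)=-80919; answer -80919
Part II: A1 = -80919; m = -34; cross terms: (4*-35 - 4*-8)=-108, (4*-34 - 37*-35)=1159, (37*23 - 21*-34)=1565, (21*39 - 7*23)=658, (7*-8 - 4*39)=-212; twice the area = |3062| = 3062; area = 1531; boundary points = 27 + 1 + 1 + 2 + 1 = 32; strictly interior points = area - boundary/2 + 1 = 1516; answer 1516
Part III: A2 = 1516; r = 8755; 8755 = 5 * 17 * 103; sigma = (1 + 5) * (1 + 17) * (1 + 103) = 6 * 18 * 104 = 11232; answer 11232
Part IV: A3 = 11232; w = 24; 8*(24)^3 + 5*(24)^2 - 8*(24)^1 - 8 = (110592) + (2880) + (-192) + (-8) = 113272; answer 113272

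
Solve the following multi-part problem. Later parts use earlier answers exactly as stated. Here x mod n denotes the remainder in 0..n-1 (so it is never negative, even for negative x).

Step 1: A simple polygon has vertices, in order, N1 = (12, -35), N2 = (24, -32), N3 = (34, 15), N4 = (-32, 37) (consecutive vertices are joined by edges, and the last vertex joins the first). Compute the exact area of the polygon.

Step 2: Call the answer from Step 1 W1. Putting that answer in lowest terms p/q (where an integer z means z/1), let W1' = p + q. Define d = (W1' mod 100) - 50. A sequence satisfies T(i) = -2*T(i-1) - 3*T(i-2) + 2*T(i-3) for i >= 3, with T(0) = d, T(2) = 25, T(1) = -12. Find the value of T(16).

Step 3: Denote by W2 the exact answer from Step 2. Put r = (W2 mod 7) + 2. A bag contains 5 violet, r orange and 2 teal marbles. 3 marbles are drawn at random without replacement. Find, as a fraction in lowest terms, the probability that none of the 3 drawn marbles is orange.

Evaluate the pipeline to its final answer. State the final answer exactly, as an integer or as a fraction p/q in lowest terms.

Step 1: cross terms: (12*-32 - 24*-35)=456, (24*15 - 34*-32)=1448, (34*37 - -32*15)=1738, (-32*-35 - 12*37)=676; twice the area = |4318| = 4318; area = 2159; answer 2159
Step 2: W1 = 2159; threaded value p + q = 2160; d = 10; T(3) = -2*(25) - 3*(-12) + 2*(10) = 6; iterating: T(3)=6, T(4)=-111, T(5)=254, T(6)=-163, T(7)=-658, T(8)=2313, T(9)=-2978, T(10)=-2299, T(11)=18158, T(12)=-35375, T(13)=11678, T(14)=119085, T(15)=-343954, T(16)=354009; answer 354009
Step 3: W2 = 354009; r = 7; total draws C(14,3) = 364; favorable C(7,3) = 35; P = 5/52; answer 5/52

5/52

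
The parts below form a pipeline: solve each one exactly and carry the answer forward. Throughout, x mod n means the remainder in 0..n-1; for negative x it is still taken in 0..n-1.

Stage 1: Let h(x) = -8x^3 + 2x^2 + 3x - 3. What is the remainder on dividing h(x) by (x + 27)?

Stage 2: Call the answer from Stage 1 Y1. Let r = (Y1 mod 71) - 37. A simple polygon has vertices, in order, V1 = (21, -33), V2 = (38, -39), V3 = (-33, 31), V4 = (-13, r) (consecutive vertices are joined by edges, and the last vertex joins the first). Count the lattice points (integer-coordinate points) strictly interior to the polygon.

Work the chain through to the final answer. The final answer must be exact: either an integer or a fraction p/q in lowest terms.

1280

Stage 1: remainder = value at the root: -8*(-27)^3 + 2*(-27)^2 + 3*(-27)^1 - 3 = (157464) + (1458) + (-81) + (-3) = 158838; answer 158838
Stage 2: Y1 = 158838; r = -26; cross terms: (21*-39 - 38*-33)=435, (38*31 - -33*-39)=-109, (-33*-26 - -13*31)=1261, (-13*-33 - 21*-26)=975; twice the area = |2562| = 2562; area = 1281; boundary points = 1 + 1 + 1 + 1 = 4; strictly interior points = area - boundary/2 + 1 = 1280; answer 1280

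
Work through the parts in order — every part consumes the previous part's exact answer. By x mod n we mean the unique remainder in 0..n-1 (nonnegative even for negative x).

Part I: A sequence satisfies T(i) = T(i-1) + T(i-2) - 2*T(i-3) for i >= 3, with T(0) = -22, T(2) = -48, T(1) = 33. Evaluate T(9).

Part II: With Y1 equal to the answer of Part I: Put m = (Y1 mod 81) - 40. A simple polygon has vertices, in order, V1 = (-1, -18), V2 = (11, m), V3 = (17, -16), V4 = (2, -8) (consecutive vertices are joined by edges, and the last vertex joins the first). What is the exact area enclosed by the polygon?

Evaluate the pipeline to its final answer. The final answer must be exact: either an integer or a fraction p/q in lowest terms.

Part I: T(3) = 1*(-48) + 1*(33) - 2*(-22) = 29; iterating: T(3)=29, T(4)=-85, T(5)=40, T(6)=-103, T(7)=107, T(8)=-76, T(9)=237; answer 237
Part II: Y1 = 237; m = 35; cross terms: (-1*35 - 11*-18)=163, (11*-16 - 17*35)=-771, (17*-8 - 2*-16)=-104, (2*-18 - -1*-8)=-44; twice the area = |-756| = 756; area = 378; answer 378

378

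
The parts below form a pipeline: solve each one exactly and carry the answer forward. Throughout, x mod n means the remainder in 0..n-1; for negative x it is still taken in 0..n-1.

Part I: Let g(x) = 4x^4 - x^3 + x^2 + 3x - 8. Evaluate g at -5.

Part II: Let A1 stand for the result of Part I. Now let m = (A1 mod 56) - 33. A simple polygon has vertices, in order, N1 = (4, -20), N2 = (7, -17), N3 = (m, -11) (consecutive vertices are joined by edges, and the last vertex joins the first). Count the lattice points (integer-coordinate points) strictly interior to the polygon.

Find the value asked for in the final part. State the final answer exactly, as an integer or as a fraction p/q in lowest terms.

6

Part I: 4*(-5)^4 - 1*(-5)^3 + 1*(-5)^2 + 3*(-5)^1 - 8 = (2500) + (125) + (25) + (-15) + (-8) = 2627; answer 2627
Part II: A1 = 2627; m = 18; cross terms: (4*-17 - 7*-20)=72, (7*-11 - 18*-17)=229, (18*-20 - 4*-11)=-316; twice the area = |-15| = 15; area = 15/2; boundary points = 3 + 1 + 1 = 5; strictly interior points = area - boundary/2 + 1 = 6; answer 6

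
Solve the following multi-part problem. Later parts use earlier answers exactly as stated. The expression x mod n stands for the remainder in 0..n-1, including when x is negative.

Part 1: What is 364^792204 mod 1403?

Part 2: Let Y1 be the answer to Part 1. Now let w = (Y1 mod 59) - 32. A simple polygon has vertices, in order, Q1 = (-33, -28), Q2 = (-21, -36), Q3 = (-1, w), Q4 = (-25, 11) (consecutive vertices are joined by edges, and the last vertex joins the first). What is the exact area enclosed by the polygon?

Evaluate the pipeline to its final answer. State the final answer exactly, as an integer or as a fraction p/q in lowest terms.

816

Part 1: squarings mod 1403: 364^1=364, 364^2=614, 364^4=992, 364^8=561, 364^16=449, 364^32=972, 364^64=565, 364^128=744, 364^256=754, 364^512=301, 364^1024=809, 364^2048=683, 364^4096=693, 364^8192=423, 364^16384=748, 364^32768=1110, 364^65536=266, 364^131072=606, 364^262144=1053, 364^524288=439; 364^792204 = 364^4 * 364^8 * 364^128 * 364^512 * 364^1024 * 364^4096 * 364^262144 * 364^524288 = 508 (mod 1403); answer 508
Part 2: Y1 = 508; w = 4; cross terms: (-33*-36 - -21*-28)=600, (-21*4 - -1*-36)=-120, (-1*11 - -25*4)=89, (-25*-28 - -33*11)=1063; twice the area = |1632| = 1632; area = 816; answer 816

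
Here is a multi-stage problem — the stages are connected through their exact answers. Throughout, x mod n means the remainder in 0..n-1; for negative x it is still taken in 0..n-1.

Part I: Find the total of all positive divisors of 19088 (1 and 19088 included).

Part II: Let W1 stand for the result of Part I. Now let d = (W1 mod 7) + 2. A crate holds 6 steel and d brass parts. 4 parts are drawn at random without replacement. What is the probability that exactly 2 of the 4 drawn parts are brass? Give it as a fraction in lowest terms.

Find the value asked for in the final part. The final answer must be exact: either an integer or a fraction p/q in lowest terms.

63/143

Part I: 19088 = 2^4 * 1193; sigma = (1 + 2 + 4 + 8 + 16) * (1 + 1193) = 31 * 1194 = 37014; answer 37014
Part II: W1 = 37014; d = 7; total draws C(13,4) = 715; favorable C(7,2)*C(6,2) = 315; P = 63/143; answer 63/143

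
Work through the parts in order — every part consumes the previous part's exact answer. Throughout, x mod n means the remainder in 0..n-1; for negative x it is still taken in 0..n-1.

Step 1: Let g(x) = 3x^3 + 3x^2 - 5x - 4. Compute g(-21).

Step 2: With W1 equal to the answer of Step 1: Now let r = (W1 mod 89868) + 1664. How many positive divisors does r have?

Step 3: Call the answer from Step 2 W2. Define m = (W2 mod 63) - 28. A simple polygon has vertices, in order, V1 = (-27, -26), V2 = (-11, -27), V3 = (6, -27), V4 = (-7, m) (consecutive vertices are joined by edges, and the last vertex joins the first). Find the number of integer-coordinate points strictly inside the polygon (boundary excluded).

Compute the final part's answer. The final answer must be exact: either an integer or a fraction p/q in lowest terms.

Step 1: 3*(-21)^3 + 3*(-21)^2 - 5*(-21)^1 - 4 = (-27783) + (1323) + (105) + (-4) = -26359; answer -26359
Step 2: W1 = -26359; r = 65173; 65173 is prime, so its only divisors are 1 and 65173; count = 2; answer 2
Step 3: W2 = 2; m = -26; cross terms: (-27*-27 - -11*-26)=443, (-11*-27 - 6*-27)=459, (6*-26 - -7*-27)=-345, (-7*-26 - -27*-26)=-520; twice the area = |37| = 37; area = 37/2; boundary points = 1 + 17 + 1 + 20 = 39; strictly interior points = area - boundary/2 + 1 = 0; answer 0

0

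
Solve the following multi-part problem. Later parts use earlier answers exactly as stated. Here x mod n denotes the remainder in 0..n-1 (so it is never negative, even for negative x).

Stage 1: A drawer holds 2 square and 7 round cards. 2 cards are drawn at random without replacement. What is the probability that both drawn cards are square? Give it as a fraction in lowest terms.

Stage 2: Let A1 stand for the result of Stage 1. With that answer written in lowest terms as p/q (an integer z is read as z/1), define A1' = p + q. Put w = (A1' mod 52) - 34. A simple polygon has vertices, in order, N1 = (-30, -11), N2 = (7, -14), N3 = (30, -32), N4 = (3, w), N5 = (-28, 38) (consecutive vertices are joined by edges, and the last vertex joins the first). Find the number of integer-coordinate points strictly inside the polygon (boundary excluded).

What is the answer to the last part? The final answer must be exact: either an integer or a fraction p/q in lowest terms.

Stage 1: total draws C(9,2) = 36; favorable C(2,2) = 1; P = 1/36; answer 1/36
Stage 2: A1 = 1/36; threaded value p + q = 37; w = 3; cross terms: (-30*-14 - 7*-11)=497, (7*-32 - 30*-14)=196, (30*3 - 3*-32)=186, (3*38 - -28*3)=198, (-28*-11 - -30*38)=1448; twice the area = |2525| = 2525; area = 2525/2; boundary points = 1 + 1 + 1 + 1 + 1 = 5; strictly interior points = area - boundary/2 + 1 = 1261; answer 1261

1261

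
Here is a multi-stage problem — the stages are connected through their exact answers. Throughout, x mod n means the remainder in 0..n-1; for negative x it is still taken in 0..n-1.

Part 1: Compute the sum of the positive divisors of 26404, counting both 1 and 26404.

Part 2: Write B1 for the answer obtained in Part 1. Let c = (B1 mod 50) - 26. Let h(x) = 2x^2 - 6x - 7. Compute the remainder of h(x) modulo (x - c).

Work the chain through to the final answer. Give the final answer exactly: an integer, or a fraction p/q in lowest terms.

Part 1: 26404 = 2^2 * 7 * 23 * 41; sigma = (1 + 2 + 4) * (1 + 7) * (1 + 23) * (1 + 41) = 7 * 8 * 24 * 42 = 56448; answer 56448
Part 2: B1 = 56448; c = 22; remainder = value at the root: 2*(22)^2 - 6*(22)^1 - 7 = (968) + (-132) + (-7) = 829; answer 829

829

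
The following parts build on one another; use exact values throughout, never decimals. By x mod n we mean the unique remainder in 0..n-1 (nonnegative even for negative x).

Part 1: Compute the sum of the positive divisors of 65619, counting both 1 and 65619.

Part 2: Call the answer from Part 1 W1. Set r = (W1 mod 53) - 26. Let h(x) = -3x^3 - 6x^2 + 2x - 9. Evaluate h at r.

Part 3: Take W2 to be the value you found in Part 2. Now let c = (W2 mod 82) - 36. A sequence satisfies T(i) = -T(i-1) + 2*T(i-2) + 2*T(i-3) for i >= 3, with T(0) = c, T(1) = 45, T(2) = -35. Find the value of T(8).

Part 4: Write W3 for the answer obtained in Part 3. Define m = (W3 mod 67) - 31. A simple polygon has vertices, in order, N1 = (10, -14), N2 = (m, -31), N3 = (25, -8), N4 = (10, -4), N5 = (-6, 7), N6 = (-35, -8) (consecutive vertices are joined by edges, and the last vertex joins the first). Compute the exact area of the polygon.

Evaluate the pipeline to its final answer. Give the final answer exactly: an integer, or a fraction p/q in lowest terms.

722

Part 1: 65619 = 3^2 * 23 * 317; sigma = (1 + 3 + 9) * (1 + 23) * (1 + 317) = 13 * 24 * 318 = 99216; answer 99216
Part 2: W1 = 99216; r = -26; -3*(-26)^3 - 6*(-26)^2 + 2*(-26)^1 - 9 = (52728) + (-4056) + (-52) + (-9) = 48611; answer 48611
Part 3: W2 = 48611; c = 31; T(3) = -1*(-35) + 2*(45) + 2*(31) = 187; iterating: T(3)=187, T(4)=-167, T(5)=471, T(6)=-431, T(7)=1039, T(8)=-959; answer -959
Part 4: W3 = -959; m = 15; cross terms: (10*-31 - 15*-14)=-100, (15*-8 - 25*-31)=655, (25*-4 - 10*-8)=-20, (10*7 - -6*-4)=46, (-6*-8 - -35*7)=293, (-35*-14 - 10*-8)=570; twice the area = |1444| = 1444; area = 722; answer 722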